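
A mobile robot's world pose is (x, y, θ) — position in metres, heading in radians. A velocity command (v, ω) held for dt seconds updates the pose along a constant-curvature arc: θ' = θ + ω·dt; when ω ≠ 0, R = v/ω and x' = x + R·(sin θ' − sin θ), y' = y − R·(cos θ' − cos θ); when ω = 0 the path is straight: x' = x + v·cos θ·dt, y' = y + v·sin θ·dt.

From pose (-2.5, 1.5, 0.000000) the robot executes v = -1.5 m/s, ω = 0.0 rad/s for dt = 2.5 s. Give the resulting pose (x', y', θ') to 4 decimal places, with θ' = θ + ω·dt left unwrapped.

θ' = 0.0000 + 0.0·2.5 = 0.0000
ω = 0 → straight: x' = -2.5 + -1.5·cos(0.0000)·2.5 = -6.2500
y' = 1.5 + -1.5·sin(0.0000)·2.5 = 1.5000

(-6.2500, 1.5000, 0.0000)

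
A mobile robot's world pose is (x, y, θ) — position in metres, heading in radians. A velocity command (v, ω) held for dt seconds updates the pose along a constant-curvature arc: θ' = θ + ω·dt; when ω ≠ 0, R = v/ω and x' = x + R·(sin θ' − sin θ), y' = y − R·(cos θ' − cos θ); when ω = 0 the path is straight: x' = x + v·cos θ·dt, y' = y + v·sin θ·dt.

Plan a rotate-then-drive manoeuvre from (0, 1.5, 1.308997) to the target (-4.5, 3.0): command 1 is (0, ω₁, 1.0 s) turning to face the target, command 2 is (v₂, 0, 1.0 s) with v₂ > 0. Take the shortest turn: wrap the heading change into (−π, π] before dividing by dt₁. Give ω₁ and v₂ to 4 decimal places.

heading to target = atan2(3−1.5, -4.5−0) = 2.8198
Δθ = wrap(2.8198 − 1.3090) = 1.5108; ω₁ = Δθ/dt₁ = 1.5108
distance = √((-4.5−0)² + (3−1.5)²) = 4.7434; v₂ = distance/dt₂ = 4.7434

ω₁ = 1.5108, v₂ = 4.7434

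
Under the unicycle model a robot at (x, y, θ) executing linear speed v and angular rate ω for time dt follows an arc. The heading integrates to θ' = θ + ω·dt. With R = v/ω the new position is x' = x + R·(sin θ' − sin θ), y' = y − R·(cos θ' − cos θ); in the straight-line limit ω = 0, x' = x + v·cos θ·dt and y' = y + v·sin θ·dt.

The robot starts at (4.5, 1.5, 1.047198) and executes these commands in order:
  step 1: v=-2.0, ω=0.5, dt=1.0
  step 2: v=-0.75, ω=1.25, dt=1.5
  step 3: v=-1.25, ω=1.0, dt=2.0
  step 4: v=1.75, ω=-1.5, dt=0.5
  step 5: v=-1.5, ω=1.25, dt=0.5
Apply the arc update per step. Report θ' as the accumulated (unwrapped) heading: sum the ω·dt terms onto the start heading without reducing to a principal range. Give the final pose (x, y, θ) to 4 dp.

step 1: θ'=1.5472 (R=-4.0000) → pose (3.9652, -0.4056, 1.5472)
step 2: θ'=3.4222 (R=-0.6000) → pose (4.7312, -0.9963, 3.4222)
step 3: θ'=5.4222 (R=-1.2500) → pose (5.3331, 1.0194, 5.4222)
step 4: θ'=4.6722 (R=-1.1667) → pose (5.6140, 0.2122, 4.6722)
step 5: θ'=5.2972 (R=-1.2000) → pose (5.4155, 0.9229, 5.2972)

(5.4155, 0.9229, 5.2972)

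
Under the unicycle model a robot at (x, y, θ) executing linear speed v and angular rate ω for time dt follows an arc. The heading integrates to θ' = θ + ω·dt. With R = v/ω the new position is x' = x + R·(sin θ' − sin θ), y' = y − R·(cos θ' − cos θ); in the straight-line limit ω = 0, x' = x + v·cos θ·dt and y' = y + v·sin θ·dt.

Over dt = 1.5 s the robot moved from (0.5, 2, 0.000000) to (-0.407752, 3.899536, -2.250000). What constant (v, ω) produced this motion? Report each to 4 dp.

v = -1.7500, ω = -1.5000

Δθ = -2.250000 − 0.000000 = -2.250000
ω = Δθ/dt = -2.250000/1.5 = -1.5000
R = −Δy/(cos θ' − cos θ) = 1.1667
v = R·ω = 1.1667·-1.5000 = -1.7500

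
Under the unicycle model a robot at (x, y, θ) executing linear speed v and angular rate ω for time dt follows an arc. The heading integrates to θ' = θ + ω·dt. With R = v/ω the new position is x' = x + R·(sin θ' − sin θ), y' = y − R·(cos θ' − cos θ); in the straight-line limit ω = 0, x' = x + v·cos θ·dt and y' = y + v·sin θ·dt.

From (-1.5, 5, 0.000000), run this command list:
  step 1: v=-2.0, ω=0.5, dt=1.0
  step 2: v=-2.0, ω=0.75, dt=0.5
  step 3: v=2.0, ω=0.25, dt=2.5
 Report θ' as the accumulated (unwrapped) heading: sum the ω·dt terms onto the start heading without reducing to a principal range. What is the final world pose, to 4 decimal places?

step 1: θ'=0.5000 (R=-4.0000) → pose (-3.4177, 4.5103, 0.5000)
step 2: θ'=0.8750 (R=-2.6667) → pose (-4.1860, 3.8794, 0.8750)
step 3: θ'=1.5000 (R=8.0000) → pose (-2.3464, 8.4415, 1.5000)

(-2.3464, 8.4415, 1.5000)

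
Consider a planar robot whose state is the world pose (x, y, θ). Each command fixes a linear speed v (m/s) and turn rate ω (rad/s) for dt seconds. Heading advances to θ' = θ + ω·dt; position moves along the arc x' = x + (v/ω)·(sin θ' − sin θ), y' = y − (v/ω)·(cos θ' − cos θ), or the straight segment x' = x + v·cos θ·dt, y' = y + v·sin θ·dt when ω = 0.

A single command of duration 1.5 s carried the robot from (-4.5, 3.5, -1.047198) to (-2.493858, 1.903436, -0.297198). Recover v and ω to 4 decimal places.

Δθ = -0.297198 − -1.047198 = 0.750000
ω = Δθ/dt = 0.750000/1.5 = 0.5000
R = Δx/(sin θ' − sin θ) = 3.5000
v = R·ω = 3.5000·0.5000 = 1.7500

v = 1.7500, ω = 0.5000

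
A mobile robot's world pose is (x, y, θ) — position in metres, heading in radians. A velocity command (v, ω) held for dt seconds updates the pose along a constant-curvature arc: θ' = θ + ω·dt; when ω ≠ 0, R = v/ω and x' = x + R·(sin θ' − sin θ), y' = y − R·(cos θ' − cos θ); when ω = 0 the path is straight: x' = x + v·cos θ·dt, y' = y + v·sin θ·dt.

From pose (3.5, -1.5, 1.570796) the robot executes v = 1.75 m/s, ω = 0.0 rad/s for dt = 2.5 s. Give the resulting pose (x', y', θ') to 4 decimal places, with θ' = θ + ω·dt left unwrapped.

θ' = 1.5708 + 0.0·2.5 = 1.5708
ω = 0 → straight: x' = 3.5 + 1.75·cos(1.5708)·2.5 = 3.5000
y' = -1.5 + 1.75·sin(1.5708)·2.5 = 2.8750

(3.5000, 2.8750, 1.5708)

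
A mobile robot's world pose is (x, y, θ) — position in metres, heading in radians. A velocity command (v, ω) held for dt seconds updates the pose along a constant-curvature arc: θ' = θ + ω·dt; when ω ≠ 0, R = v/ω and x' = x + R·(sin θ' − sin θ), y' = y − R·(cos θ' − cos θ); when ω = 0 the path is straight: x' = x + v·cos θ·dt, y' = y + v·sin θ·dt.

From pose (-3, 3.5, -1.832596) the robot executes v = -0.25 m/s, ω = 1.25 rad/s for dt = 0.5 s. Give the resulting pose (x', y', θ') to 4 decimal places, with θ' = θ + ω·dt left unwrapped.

(-3.0062, 3.6228, -1.2076)

θ' = -1.8326 + 1.25·0.5 = -1.2076
R = v/ω = -0.25/1.25 = -0.2000
x' = -3 + -0.2000·(sin -1.2076 − sin -1.8326) = -3.0062
y' = 3.5 − -0.2000·(cos -1.2076 − cos -1.8326) = 3.6228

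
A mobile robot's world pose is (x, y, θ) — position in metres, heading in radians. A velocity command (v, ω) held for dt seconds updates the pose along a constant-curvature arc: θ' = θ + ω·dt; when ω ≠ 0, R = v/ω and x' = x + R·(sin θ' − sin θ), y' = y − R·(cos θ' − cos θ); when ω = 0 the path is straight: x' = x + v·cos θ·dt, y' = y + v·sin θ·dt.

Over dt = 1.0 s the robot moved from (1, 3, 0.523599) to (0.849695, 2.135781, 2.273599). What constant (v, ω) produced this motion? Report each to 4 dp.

Δθ = 2.273599 − 0.523599 = 1.750000
ω = Δθ/dt = 1.750000/1.0 = 1.7500
R = −Δy/(cos θ' − cos θ) = -0.5714
v = R·ω = -0.5714·1.7500 = -1.0000

v = -1.0000, ω = 1.7500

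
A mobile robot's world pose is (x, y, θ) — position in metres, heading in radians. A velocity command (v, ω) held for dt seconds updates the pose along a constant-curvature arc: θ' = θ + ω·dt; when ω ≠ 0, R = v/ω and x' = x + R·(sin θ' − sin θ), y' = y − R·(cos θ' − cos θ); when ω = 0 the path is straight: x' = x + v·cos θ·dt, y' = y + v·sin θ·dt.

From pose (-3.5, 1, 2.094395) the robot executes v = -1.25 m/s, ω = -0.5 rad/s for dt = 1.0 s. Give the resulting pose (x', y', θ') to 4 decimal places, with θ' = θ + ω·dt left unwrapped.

(-3.1658, -0.1910, 1.5944)

θ' = 2.0944 + -0.5·1.0 = 1.5944
R = v/ω = -1.25/-0.5 = 2.5000
x' = -3.5 + 2.5000·(sin 1.5944 − sin 2.0944) = -3.1658
y' = 1 − 2.5000·(cos 1.5944 − cos 2.0944) = -0.1910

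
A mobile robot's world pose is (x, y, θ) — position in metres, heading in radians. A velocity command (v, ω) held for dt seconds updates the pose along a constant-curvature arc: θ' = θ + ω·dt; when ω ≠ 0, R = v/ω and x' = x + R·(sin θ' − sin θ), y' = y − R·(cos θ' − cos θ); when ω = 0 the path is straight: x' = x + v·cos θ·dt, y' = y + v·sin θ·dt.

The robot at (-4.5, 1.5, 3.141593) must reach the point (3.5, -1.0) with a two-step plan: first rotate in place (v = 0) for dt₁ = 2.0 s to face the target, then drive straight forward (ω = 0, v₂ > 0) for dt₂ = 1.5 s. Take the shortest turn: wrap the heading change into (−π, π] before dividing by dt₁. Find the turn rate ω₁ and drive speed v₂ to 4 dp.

ω₁ = 1.4194, v₂ = 5.5877

heading to target = atan2(-1−1.5, 3.5−-4.5) = -0.3029
Δθ = wrap(-0.3029 − 3.1416) = 2.8387; ω₁ = Δθ/dt₁ = 1.4194
distance = √((3.5−-4.5)² + (-1−1.5)²) = 8.3815; v₂ = distance/dt₂ = 5.5877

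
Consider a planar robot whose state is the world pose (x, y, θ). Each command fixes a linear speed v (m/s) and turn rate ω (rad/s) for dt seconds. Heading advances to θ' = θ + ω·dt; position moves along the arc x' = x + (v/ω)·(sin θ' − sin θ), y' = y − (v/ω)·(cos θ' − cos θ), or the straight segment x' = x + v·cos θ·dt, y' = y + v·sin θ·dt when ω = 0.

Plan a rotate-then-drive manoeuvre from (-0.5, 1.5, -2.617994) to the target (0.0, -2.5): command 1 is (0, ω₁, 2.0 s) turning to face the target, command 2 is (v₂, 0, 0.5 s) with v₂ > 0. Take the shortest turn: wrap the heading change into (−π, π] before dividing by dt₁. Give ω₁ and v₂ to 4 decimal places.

ω₁ = 0.5858, v₂ = 8.0623

heading to target = atan2(-2.5−1.5, 0−-0.5) = -1.4464
Δθ = wrap(-1.4464 − -2.6180) = 1.1716; ω₁ = Δθ/dt₁ = 0.5858
distance = √((0−-0.5)² + (-2.5−1.5)²) = 4.0311; v₂ = distance/dt₂ = 8.0623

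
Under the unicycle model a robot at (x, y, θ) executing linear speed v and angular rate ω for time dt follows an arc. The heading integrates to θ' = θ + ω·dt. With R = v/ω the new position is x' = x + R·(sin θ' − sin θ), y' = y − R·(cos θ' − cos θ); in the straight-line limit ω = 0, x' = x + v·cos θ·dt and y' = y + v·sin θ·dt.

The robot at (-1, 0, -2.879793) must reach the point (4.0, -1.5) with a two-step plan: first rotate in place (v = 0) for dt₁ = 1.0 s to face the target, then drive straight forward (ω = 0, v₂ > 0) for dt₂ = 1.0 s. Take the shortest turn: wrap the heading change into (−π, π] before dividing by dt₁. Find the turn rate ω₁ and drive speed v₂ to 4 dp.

heading to target = atan2(-1.5−0, 4−-1) = -0.2915
Δθ = wrap(-0.2915 − -2.8798) = 2.5883; ω₁ = Δθ/dt₁ = 2.5883
distance = √((4−-1)² + (-1.5−0)²) = 5.2202; v₂ = distance/dt₂ = 5.2202

ω₁ = 2.5883, v₂ = 5.2202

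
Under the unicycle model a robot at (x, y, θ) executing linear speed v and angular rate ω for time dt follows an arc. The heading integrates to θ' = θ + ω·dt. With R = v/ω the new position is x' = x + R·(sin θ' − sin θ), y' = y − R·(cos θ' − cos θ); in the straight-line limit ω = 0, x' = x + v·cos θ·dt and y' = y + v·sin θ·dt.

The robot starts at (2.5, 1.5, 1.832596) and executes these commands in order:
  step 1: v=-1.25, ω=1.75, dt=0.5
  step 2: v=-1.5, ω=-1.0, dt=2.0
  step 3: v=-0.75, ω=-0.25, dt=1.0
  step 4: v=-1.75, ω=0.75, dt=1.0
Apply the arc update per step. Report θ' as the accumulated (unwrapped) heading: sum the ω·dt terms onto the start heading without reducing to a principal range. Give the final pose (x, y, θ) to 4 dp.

step 1: θ'=2.7076 (R=-0.7143) → pose (2.8896, 1.0368, 2.7076)
step 2: θ'=0.7076 (R=1.5000) → pose (3.2339, -1.4640, 0.7076)
step 3: θ'=0.4576 (R=3.0000) → pose (2.6092, -1.8756, 0.4576)
step 4: θ'=1.2076 (R=-2.3333) → pose (1.4589, -3.1399, 1.2076)

(1.4589, -3.1399, 1.2076)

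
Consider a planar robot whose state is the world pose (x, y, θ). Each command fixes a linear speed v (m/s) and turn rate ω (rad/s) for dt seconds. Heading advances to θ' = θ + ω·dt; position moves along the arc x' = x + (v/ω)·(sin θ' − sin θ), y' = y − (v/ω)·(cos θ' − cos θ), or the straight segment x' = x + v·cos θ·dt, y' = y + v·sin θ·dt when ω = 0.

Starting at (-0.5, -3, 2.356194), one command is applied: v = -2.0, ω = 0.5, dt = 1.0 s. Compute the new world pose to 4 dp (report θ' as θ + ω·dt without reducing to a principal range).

(1.2023, -4.0098, 2.8562)

θ' = 2.3562 + 0.5·1.0 = 2.8562
R = v/ω = -2.0/0.5 = -4.0000
x' = -0.5 + -4.0000·(sin 2.8562 − sin 2.3562) = 1.2023
y' = -3 − -4.0000·(cos 2.8562 − cos 2.3562) = -4.0098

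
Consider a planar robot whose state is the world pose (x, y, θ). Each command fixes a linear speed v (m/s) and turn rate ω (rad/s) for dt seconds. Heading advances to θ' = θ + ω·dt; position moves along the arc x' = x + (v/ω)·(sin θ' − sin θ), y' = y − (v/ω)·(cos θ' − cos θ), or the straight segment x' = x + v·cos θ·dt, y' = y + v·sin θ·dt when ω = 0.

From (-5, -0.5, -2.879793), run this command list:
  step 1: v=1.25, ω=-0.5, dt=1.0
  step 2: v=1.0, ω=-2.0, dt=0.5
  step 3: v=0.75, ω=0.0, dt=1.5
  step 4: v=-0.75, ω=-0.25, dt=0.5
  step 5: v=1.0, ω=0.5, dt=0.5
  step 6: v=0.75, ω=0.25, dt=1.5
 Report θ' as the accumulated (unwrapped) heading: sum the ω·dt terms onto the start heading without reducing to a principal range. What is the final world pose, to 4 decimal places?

(-7.6942, 1.8752, -3.8798)

step 1: θ'=-3.3798 (R=-2.5000) → pose (-6.2369, -0.5146, -3.3798)
step 2: θ'=-4.3798 (R=-0.5000) → pose (-6.5916, -0.1920, -4.3798)
step 3: θ'=-4.3798 (straight) → pose (-6.9589, 0.8714, -4.3798)
step 4: θ'=-4.5048 (R=3.0000) → pose (-6.8589, 0.5102, -4.5048)
step 5: θ'=-4.2548 (R=2.0000) → pose (-7.0217, 0.9816, -4.2548)
step 6: θ'=-3.8798 (R=3.0000) → pose (-7.6942, 1.8752, -3.8798)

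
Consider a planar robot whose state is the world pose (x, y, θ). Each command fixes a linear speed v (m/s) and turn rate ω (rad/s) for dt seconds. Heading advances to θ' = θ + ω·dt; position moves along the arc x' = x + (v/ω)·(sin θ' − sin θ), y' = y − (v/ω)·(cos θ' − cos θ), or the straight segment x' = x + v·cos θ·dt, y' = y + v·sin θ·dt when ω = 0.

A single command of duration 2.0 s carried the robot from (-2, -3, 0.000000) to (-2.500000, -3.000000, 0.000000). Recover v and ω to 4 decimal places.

v = -0.2500, ω = 0.0000

Δθ = 0.000000 − 0.000000 = 0.000000
ω = Δθ/dt = 0.000000/2.0 = 0.0000
ω = 0 → v = (Δx·cos θ + Δy·sin θ)/dt = -0.2500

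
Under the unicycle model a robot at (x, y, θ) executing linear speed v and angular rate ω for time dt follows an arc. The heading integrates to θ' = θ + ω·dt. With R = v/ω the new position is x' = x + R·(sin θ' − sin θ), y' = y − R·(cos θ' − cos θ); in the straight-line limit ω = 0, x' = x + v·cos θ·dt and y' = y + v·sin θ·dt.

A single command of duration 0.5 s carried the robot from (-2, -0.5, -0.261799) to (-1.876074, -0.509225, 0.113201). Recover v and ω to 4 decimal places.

Δθ = 0.113201 − -0.261799 = 0.375000
ω = Δθ/dt = 0.375000/0.5 = 0.7500
R = Δx/(sin θ' − sin θ) = 0.3333
v = R·ω = 0.3333·0.7500 = 0.2500

v = 0.2500, ω = 0.7500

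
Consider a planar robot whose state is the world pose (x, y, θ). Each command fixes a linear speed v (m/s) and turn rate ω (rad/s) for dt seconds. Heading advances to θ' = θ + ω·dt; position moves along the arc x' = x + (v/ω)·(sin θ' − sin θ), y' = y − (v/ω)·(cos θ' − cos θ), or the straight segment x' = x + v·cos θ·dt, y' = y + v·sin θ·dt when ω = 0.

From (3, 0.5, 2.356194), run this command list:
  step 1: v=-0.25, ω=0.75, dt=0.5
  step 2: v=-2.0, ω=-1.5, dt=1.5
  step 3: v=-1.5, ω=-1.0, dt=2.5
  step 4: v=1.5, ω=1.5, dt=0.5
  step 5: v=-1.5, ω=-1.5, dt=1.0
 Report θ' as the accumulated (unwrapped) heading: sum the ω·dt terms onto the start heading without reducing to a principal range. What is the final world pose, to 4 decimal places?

(1.6787, 0.5031, -2.7688)

step 1: θ'=2.7312 (R=-0.3333) → pose (3.1027, 0.4300, 2.7312)
step 2: θ'=0.4812 (R=1.3333) → pose (3.1879, -1.9745, 0.4812)
step 3: θ'=-2.0188 (R=1.5000) → pose (1.1416, 0.0049, -2.0188)
step 4: θ'=-1.2688 (R=1.0000) → pose (1.0882, -0.7257, -1.2688)
step 5: θ'=-2.7688 (R=1.0000) → pose (1.6787, 0.5031, -2.7688)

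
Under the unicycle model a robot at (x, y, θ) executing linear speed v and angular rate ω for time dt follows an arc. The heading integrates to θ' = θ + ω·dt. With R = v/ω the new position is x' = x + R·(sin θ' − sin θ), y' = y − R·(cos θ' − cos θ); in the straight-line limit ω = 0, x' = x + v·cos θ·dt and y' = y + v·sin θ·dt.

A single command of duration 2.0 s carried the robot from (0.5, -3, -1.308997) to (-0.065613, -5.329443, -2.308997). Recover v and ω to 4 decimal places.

Δθ = -2.308997 − -1.308997 = -1.000000
ω = Δθ/dt = -1.000000/2.0 = -0.5000
R = −Δy/(cos θ' − cos θ) = -2.5000
v = R·ω = -2.5000·-0.5000 = 1.2500

v = 1.2500, ω = -0.5000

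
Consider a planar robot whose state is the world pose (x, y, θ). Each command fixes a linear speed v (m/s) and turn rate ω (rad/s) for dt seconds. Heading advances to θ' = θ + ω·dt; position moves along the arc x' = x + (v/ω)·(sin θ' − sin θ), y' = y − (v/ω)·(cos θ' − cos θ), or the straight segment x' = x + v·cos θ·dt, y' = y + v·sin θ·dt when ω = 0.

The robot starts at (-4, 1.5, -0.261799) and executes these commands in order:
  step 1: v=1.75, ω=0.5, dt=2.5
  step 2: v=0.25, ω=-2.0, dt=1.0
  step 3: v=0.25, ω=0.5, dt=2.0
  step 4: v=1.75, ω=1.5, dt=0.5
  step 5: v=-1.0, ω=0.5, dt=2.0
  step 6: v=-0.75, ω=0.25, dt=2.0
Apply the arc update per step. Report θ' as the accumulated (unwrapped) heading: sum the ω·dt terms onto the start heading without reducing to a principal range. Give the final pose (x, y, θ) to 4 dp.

(1.2314, -0.1482, 2.2382)

step 1: θ'=0.9882 (R=3.5000) → pose (-0.1715, 2.9551, 0.9882)
step 2: θ'=-1.0118 (R=-0.1250) → pose (0.0388, 2.9526, -1.0118)
step 3: θ'=-0.0118 (R=0.5000) → pose (0.4568, 2.7178, -0.0118)
step 4: θ'=0.7382 (R=1.1667) → pose (1.2557, 3.0214, 0.7382)
step 5: θ'=1.7382 (R=-2.0000) → pose (0.6296, 1.2088, 1.7382)
step 6: θ'=2.2382 (R=-3.0000) → pose (1.2314, -0.1482, 2.2382)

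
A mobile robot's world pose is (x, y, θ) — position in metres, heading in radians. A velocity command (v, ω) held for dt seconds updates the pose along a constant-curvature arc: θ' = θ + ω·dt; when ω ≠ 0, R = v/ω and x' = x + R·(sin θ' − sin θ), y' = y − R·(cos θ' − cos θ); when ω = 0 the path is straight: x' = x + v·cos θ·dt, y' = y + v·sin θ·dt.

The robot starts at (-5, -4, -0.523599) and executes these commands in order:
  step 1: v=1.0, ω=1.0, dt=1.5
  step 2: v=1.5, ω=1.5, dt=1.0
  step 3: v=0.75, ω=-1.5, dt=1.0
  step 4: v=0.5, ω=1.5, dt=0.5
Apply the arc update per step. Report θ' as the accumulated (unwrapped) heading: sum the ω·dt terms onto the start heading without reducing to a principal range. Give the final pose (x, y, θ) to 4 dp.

step 1: θ'=0.9764 (R=1.0000) → pose (-3.6715, -3.6940, 0.9764)
step 2: θ'=2.4764 (R=1.0000) → pose (-3.8828, -2.3472, 2.4764)
step 3: θ'=0.9764 (R=-0.5000) → pose (-3.9884, -1.6738, 0.9764)
step 4: θ'=1.7264 (R=0.3333) → pose (-3.9353, -1.4354, 1.7264)

(-3.9353, -1.4354, 1.7264)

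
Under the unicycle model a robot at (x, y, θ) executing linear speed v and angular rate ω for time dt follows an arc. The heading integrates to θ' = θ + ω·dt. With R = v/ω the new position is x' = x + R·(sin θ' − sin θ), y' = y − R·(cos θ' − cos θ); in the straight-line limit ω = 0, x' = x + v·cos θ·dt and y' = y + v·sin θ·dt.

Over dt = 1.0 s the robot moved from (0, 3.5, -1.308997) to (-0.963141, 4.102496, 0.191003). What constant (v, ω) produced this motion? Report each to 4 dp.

v = -1.2500, ω = 1.5000

Δθ = 0.191003 − -1.308997 = 1.500000
ω = Δθ/dt = 1.500000/1.0 = 1.5000
R = Δx/(sin θ' − sin θ) = -0.8333
v = R·ω = -0.8333·1.5000 = -1.2500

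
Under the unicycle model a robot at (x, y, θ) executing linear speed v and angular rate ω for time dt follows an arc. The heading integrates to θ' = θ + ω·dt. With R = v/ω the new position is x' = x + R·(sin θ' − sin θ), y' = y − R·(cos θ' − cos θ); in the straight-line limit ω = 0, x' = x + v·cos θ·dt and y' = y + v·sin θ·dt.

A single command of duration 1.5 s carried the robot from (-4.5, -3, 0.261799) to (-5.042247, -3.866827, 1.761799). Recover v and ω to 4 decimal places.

v = -0.7500, ω = 1.0000

Δθ = 1.761799 − 0.261799 = 1.500000
ω = Δθ/dt = 1.500000/1.5 = 1.0000
R = −Δy/(cos θ' − cos θ) = -0.7500
v = R·ω = -0.7500·1.0000 = -0.7500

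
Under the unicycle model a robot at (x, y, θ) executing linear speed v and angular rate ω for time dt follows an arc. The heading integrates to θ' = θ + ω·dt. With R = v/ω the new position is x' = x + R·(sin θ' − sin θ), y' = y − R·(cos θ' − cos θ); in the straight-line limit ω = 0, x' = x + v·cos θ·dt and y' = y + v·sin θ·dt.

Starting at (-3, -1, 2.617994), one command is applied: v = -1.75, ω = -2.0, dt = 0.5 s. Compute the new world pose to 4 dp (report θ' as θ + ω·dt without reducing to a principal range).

(-2.5635, -1.7165, 1.6180)

θ' = 2.6180 + -2.0·0.5 = 1.6180
R = v/ω = -1.75/-2.0 = 0.8750
x' = -3 + 0.8750·(sin 1.6180 − sin 2.6180) = -2.5635
y' = -1 − 0.8750·(cos 1.6180 − cos 2.6180) = -1.7165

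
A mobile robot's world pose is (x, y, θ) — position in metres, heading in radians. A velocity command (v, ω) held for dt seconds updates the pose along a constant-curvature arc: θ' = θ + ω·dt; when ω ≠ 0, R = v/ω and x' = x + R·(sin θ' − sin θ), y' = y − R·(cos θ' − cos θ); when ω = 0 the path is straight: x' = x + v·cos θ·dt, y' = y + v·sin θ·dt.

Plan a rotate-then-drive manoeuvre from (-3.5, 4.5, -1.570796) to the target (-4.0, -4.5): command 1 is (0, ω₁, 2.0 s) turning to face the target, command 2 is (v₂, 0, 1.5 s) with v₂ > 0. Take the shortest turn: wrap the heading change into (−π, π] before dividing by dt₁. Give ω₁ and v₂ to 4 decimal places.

heading to target = atan2(-4.5−4.5, -4−-3.5) = -1.6263
Δθ = wrap(-1.6263 − -1.5708) = -0.0555; ω₁ = Δθ/dt₁ = -0.0277
distance = √((-4−-3.5)² + (-4.5−4.5)²) = 9.0139; v₂ = distance/dt₂ = 6.0093

ω₁ = -0.0277, v₂ = 6.0093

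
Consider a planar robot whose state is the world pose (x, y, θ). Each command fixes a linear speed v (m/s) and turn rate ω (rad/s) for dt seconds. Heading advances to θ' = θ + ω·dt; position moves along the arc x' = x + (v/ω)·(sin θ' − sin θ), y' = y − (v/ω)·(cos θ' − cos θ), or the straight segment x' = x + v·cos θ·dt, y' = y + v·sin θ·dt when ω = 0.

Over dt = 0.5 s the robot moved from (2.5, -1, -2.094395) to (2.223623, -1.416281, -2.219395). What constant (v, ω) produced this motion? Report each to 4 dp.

Δθ = -2.219395 − -2.094395 = -0.125000
ω = Δθ/dt = -0.125000/0.5 = -0.2500
R = −Δy/(cos θ' − cos θ) = -4.0000
v = R·ω = -4.0000·-0.2500 = 1.0000

v = 1.0000, ω = -0.2500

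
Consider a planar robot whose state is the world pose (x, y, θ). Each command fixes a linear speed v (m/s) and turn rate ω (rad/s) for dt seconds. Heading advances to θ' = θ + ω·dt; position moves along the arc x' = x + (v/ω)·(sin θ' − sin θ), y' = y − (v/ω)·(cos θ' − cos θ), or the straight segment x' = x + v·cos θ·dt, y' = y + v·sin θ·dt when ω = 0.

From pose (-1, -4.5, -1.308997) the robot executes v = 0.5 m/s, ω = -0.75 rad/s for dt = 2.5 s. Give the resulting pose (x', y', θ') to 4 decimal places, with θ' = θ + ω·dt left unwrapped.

θ' = -1.3090 + -0.75·2.5 = -3.1840
R = v/ω = 0.5/-0.75 = -0.6667
x' = -1 + -0.6667·(sin -3.1840 − sin -1.3090) = -1.6722
y' = -4.5 − -0.6667·(cos -3.1840 − cos -1.3090) = -5.3386

(-1.6722, -5.3386, -3.1840)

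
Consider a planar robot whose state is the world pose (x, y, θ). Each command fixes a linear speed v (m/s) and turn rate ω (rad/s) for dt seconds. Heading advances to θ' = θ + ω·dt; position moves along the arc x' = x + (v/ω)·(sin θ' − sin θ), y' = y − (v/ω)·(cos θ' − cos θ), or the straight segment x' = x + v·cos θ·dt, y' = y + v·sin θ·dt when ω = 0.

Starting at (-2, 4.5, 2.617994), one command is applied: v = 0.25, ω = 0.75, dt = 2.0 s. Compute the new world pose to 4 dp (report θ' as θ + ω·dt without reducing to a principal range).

θ' = 2.6180 + 0.75·2.0 = 4.1180
R = v/ω = 0.25/0.75 = 0.3333
x' = -2 + 0.3333·(sin 4.1180 − sin 2.6180) = -2.4428
y' = 4.5 − 0.3333·(cos 4.1180 − cos 2.6180) = 4.3980

(-2.4428, 4.3980, 4.1180)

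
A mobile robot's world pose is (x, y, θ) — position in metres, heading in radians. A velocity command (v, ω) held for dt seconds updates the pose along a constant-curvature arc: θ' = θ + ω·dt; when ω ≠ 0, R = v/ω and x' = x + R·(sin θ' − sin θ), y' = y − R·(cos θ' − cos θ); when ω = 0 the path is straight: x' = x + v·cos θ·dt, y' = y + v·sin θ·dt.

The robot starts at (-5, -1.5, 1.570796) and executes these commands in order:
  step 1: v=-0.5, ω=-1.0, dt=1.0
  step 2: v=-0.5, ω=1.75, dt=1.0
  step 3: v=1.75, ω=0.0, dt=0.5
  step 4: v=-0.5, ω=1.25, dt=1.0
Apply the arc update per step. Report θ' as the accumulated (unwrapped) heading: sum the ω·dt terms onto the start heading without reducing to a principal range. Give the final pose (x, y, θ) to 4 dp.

step 1: θ'=0.5708 (R=0.5000) → pose (-5.2298, -1.9207, 0.5708)
step 2: θ'=2.3208 (R=-0.2857) → pose (-5.2845, -2.3559, 2.3208)
step 3: θ'=2.3208 (straight) → pose (-5.8810, -1.7157, 2.3208)
step 4: θ'=3.5708 (R=-0.4000) → pose (-5.4218, -1.8067, 3.5708)

(-5.4218, -1.8067, 3.5708)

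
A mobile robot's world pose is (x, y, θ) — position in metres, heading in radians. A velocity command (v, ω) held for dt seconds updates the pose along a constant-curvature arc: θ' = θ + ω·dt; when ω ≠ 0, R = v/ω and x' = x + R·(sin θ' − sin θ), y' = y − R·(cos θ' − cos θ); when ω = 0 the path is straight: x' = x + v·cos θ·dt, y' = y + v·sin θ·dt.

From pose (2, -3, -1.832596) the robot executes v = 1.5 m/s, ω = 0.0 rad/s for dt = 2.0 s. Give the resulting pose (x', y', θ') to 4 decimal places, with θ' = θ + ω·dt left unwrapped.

(1.2235, -5.8978, -1.8326)

θ' = -1.8326 + 0.0·2.0 = -1.8326
ω = 0 → straight: x' = 2 + 1.5·cos(-1.8326)·2.0 = 1.2235
y' = -3 + 1.5·sin(-1.8326)·2.0 = -5.8978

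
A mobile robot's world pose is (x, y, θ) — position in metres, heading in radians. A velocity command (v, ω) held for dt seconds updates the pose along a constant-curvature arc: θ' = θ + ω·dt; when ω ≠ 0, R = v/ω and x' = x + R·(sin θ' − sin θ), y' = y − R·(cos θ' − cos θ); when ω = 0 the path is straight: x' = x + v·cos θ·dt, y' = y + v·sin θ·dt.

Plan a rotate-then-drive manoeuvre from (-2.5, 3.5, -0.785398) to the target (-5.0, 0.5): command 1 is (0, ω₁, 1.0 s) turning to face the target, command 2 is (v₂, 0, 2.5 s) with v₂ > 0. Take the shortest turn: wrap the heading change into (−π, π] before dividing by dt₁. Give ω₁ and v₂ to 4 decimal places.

ω₁ = -1.4801, v₂ = 1.5620

heading to target = atan2(0.5−3.5, -5−-2.5) = -2.2655
Δθ = wrap(-2.2655 − -0.7854) = -1.4801; ω₁ = Δθ/dt₁ = -1.4801
distance = √((-5−-2.5)² + (0.5−3.5)²) = 3.9051; v₂ = distance/dt₂ = 1.5620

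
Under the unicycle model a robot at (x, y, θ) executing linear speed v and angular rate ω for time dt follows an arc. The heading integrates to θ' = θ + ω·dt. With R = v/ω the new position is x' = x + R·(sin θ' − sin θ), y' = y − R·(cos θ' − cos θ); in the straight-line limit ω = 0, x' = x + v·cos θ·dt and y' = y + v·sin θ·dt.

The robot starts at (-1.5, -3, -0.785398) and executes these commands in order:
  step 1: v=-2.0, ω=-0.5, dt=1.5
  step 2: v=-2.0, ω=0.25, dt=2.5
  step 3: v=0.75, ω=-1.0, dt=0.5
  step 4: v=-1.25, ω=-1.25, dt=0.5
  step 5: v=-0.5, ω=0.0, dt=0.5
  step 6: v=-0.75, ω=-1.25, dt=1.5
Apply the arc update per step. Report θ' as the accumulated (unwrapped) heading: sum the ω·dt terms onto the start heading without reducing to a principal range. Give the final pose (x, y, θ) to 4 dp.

step 1: θ'=-1.5354 (R=4.0000) → pose (-2.6691, -0.3131, -1.5354)
step 2: θ'=-0.9104 (R=-8.0000) → pose (-4.3461, 4.3112, -0.9104)
step 3: θ'=-1.4104 (R=-0.7500) → pose (-4.1980, 3.9709, -1.4104)
step 4: θ'=-2.0354 (R=1.0000) → pose (-4.1048, 4.5787, -2.0354)
step 5: θ'=-2.0354 (straight) → pose (-3.9928, 4.8022, -2.0354)
step 6: θ'=-3.9104 (R=0.6000) → pose (-3.0393, 4.9646, -3.9104)

(-3.0393, 4.9646, -3.9104)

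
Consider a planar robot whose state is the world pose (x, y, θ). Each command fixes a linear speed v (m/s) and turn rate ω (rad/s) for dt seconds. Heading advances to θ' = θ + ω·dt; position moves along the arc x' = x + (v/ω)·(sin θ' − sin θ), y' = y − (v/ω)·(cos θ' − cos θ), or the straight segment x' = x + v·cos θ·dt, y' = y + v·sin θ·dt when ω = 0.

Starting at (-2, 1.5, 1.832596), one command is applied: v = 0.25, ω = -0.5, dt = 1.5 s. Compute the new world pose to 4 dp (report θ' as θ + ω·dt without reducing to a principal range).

θ' = 1.8326 + -0.5·1.5 = 1.0826
R = v/ω = 0.25/-0.5 = -0.5000
x' = -2 + -0.5000·(sin 1.0826 − sin 1.8326) = -1.9586
y' = 1.5 − -0.5000·(cos 1.0826 − cos 1.8326) = 1.8639

(-1.9586, 1.8639, 1.0826)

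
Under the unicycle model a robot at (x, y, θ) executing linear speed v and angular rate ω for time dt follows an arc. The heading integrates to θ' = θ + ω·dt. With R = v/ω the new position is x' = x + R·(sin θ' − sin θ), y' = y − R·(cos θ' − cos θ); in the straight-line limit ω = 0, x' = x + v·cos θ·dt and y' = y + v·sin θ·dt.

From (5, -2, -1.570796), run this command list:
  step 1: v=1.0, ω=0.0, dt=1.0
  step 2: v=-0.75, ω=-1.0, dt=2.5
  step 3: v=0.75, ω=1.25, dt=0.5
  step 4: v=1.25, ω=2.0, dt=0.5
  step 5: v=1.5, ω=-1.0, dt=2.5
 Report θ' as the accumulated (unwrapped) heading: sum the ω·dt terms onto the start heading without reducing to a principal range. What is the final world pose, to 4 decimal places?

step 1: θ'=-1.5708 (straight) → pose (5.0000, -3.0000, -1.5708)
step 2: θ'=-4.0708 (R=0.7500) → pose (6.3509, -2.5511, -4.0708)
step 3: θ'=-3.4458 (R=0.6000) → pose (6.0499, -2.3378, -3.4458)
step 4: θ'=-2.4458 (R=0.6250) → pose (5.4621, -2.4544, -2.4458)
step 5: θ'=-4.9458 (R=-1.5000) → pose (3.0412, -0.9561, -4.9458)

(3.0412, -0.9561, -4.9458)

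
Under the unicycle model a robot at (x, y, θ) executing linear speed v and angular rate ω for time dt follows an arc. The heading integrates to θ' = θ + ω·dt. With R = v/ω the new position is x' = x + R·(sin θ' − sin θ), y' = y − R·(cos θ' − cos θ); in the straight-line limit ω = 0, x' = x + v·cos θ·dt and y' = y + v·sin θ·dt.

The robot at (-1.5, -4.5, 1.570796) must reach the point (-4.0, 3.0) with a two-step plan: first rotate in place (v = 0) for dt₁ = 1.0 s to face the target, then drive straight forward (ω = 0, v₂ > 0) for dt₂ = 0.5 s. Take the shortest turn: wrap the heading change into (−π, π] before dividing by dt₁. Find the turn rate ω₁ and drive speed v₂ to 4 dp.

heading to target = atan2(3−-4.5, -4−-1.5) = 1.8925
Δθ = wrap(1.8925 − 1.5708) = 0.3218; ω₁ = Δθ/dt₁ = 0.3218
distance = √((-4−-1.5)² + (3−-4.5)²) = 7.9057; v₂ = distance/dt₂ = 15.8114

ω₁ = 0.3218, v₂ = 15.8114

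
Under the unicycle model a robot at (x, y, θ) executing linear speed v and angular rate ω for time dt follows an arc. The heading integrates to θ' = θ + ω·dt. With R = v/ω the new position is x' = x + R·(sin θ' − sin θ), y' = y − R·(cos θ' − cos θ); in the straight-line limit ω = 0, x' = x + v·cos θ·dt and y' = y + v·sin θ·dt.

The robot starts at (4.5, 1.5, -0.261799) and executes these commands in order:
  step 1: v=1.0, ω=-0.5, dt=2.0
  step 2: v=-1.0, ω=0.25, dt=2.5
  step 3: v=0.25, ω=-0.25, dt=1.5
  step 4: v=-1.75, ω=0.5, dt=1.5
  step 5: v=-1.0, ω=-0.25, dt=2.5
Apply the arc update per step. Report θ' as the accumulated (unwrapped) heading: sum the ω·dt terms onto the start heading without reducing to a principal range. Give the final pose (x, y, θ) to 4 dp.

step 1: θ'=-1.2618 (R=-2.0000) → pose (5.8876, 0.1764, -1.2618)
step 2: θ'=-0.6368 (R=-4.0000) → pose (4.4556, 2.1760, -0.6368)
step 3: θ'=-1.0118 (R=-1.0000) → pose (4.7087, 1.9023, -1.0118)
step 4: θ'=-0.2618 (R=-3.5000) → pose (2.6474, 3.4269, -0.2618)
step 5: θ'=-0.8868 (R=4.0000) → pose (0.5824, 4.7630, -0.8868)

(0.5824, 4.7630, -0.8868)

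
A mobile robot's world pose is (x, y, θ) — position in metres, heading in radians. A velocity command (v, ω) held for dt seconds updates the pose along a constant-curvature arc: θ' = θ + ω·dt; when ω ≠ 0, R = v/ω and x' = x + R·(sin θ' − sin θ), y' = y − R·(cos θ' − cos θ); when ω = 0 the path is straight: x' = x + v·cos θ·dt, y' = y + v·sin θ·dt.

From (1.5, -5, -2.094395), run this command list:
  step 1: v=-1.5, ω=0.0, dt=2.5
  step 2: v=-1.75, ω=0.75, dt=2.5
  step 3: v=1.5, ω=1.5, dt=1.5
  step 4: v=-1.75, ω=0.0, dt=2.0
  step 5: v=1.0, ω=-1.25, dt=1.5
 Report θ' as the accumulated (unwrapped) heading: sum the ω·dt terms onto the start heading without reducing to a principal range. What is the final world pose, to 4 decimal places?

(5.1220, 1.1203, 0.1556)

step 1: θ'=-2.0944 (straight) → pose (3.3750, -1.7524, -2.0944)
step 2: θ'=-0.2194 (R=-2.3333) → pose (1.8621, 1.6917, -0.2194)
step 3: θ'=2.0306 (R=1.0000) → pose (2.9759, 3.1115, 2.0306)
step 4: θ'=2.0306 (straight) → pose (4.5291, -0.0250, 2.0306)
step 5: θ'=0.1556 (R=-0.8000) → pose (5.1220, 1.1203, 0.1556)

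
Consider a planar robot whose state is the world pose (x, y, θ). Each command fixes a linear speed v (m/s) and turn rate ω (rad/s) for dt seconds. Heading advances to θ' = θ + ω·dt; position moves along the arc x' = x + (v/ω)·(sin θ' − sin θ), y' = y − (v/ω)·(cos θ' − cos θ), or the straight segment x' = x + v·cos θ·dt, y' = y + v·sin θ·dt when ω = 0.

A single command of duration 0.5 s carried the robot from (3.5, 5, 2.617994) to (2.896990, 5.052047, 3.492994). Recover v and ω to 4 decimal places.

v = 1.2500, ω = 1.7500

Δθ = 3.492994 − 2.617994 = 0.875000
ω = Δθ/dt = 0.875000/0.5 = 1.7500
R = Δx/(sin θ' − sin θ) = 0.7143
v = R·ω = 0.7143·1.7500 = 1.2500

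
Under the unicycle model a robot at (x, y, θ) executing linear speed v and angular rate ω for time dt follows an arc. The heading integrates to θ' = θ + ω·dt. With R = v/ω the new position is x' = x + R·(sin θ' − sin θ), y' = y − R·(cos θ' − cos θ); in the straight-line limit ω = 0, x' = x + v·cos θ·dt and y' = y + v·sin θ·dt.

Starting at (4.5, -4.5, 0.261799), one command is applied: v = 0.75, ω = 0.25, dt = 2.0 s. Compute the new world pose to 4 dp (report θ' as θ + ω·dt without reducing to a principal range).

θ' = 0.2618 + 0.25·2.0 = 0.7618
R = v/ω = 0.75/0.25 = 3.0000
x' = 4.5 + 3.0000·(sin 0.7618 − sin 0.2618) = 5.7942
y' = -4.5 − 3.0000·(cos 0.7618 − cos 0.2618) = -3.7730

(5.7942, -3.7730, 0.7618)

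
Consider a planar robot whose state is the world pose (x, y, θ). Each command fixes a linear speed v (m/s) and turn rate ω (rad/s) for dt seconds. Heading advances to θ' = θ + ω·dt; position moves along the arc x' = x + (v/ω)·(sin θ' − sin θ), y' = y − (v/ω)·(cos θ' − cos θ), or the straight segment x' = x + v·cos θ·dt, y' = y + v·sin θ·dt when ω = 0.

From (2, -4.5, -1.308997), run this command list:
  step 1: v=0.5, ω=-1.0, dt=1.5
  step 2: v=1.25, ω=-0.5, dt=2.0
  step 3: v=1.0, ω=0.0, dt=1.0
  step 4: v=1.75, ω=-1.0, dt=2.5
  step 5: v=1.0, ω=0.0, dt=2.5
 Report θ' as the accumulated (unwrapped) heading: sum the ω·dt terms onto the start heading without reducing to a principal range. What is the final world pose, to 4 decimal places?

(2.1587, -1.0242, -6.3090)

step 1: θ'=-2.8090 (R=-0.5000) → pose (1.6803, -5.1020, -2.8090)
step 2: θ'=-3.8090 (R=-2.5000) → pose (-0.6833, -4.7026, -3.8090)
step 3: θ'=-3.8090 (straight) → pose (-1.4688, -4.0836, -3.8090)
step 4: θ'=-6.3090 (R=-1.7500) → pose (-0.3404, -0.9597, -6.3090)
step 5: θ'=-6.3090 (straight) → pose (2.1587, -1.0242, -6.3090)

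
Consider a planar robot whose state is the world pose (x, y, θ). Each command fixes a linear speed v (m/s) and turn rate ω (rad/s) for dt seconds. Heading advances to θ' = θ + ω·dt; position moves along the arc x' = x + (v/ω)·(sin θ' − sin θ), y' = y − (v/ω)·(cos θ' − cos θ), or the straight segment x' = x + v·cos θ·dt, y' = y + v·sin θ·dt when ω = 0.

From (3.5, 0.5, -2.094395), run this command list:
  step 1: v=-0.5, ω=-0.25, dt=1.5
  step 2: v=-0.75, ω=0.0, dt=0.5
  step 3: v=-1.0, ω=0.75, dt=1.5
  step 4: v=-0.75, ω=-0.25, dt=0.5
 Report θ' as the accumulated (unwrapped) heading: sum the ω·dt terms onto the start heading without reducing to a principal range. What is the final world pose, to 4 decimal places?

step 1: θ'=-2.4694 (R=2.0000) → pose (3.9866, 1.0649, -2.4694)
step 2: θ'=-2.4694 (straight) → pose (4.2801, 1.2984, -2.4694)
step 3: θ'=-1.3444 (R=-1.3333) → pose (4.7491, 2.6410, -1.3444)
step 4: θ'=-1.4694 (R=3.0000) → pose (4.6879, 3.0107, -1.4694)

(4.6879, 3.0107, -1.4694)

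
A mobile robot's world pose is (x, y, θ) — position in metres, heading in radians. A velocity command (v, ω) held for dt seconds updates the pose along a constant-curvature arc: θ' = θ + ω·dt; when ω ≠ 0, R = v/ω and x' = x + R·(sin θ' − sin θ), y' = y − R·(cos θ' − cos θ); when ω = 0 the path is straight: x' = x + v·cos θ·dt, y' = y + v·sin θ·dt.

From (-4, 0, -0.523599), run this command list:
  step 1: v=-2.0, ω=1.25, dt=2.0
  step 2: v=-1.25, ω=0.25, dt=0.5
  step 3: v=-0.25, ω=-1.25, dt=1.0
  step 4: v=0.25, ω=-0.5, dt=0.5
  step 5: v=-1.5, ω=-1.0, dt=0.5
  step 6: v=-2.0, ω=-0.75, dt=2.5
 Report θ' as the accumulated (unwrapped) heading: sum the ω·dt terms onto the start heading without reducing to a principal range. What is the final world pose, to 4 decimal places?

step 1: θ'=1.9764 (R=-1.6000) → pose (-6.2702, -2.0170, 1.9764)
step 2: θ'=2.1014 (R=-5.0000) → pose (-5.9884, -2.5744, 2.1014)
step 3: θ'=0.8514 (R=0.2000) → pose (-6.0104, -2.8074, 0.8514)
step 4: θ'=0.6014 (R=-0.5000) → pose (-5.9172, -2.7246, 0.6014)
step 5: θ'=0.1014 (R=1.5000) → pose (-6.6141, -2.9800, 0.1014)
step 6: θ'=-1.7736 (R=2.6667) → pose (-9.4960, 0.2100, -1.7736)

(-9.4960, 0.2100, -1.7736)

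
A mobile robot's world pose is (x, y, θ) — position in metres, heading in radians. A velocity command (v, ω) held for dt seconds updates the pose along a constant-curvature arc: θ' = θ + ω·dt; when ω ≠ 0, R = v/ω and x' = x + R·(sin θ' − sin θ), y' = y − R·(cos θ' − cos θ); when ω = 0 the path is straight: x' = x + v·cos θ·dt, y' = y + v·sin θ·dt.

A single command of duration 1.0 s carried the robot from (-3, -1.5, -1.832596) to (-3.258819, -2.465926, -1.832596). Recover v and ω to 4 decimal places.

Δθ = -1.832596 − -1.832596 = 0.000000
ω = Δθ/dt = 0.000000/1.0 = 0.0000
ω = 0 → v = (Δx·cos θ + Δy·sin θ)/dt = 1.0000

v = 1.0000, ω = 0.0000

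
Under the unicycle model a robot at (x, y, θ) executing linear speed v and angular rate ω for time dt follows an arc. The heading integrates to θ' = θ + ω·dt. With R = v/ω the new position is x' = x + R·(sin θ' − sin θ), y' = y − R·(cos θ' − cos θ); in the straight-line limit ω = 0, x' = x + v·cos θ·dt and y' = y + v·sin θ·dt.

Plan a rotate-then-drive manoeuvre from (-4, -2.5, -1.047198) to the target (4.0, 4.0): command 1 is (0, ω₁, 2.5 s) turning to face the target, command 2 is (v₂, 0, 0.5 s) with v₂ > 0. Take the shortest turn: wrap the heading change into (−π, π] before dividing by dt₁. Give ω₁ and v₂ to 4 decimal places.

ω₁ = 0.6918, v₂ = 20.6155

heading to target = atan2(4−-2.5, 4−-4) = 0.6823
Δθ = wrap(0.6823 − -1.0472) = 1.7295; ω₁ = Δθ/dt₁ = 0.6918
distance = √((4−-4)² + (4−-2.5)²) = 10.3078; v₂ = distance/dt₂ = 20.6155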